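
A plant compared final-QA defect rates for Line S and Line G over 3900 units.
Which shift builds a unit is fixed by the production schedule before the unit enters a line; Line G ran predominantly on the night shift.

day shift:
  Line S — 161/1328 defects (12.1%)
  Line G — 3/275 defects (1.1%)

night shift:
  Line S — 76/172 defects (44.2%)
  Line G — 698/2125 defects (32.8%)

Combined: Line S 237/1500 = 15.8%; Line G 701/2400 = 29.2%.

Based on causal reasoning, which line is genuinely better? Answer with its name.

Line G

Line G is lower inside every shift stratum but Line S is lower in aggregate. Whether to stratify depends on how shift relates to the line.
Here shift is a common cause — it drives both which line a case falls under and the outcome. The crude comparison mixes populations; the stratum-specific rates are the causally relevant ones.
Within each level — day shift: 12.1% vs 1.1%; night shift: 44.2% vs 32.8% — Line G is lower every time.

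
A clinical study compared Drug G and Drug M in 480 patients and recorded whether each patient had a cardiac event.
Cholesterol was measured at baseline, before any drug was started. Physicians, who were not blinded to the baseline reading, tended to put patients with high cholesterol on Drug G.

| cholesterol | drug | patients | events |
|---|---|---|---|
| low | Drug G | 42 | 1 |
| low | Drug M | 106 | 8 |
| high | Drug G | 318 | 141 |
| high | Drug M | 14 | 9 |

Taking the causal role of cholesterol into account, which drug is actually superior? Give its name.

Drug G

Drug G is lower inside every cholesterol stratum but Drug M is lower in aggregate. Whether to stratify depends on how cholesterol relates to the drug.
The imbalance in cholesterol arose from how patients were allocated, not from anything the drug did; and cholesterol independently affects the outcome. The pooled gap is confounded — condition on cholesterol.
Within each level — low: 2.4% vs 7.5%; high: 44.3% vs 64.3% — Drug G is lower every time.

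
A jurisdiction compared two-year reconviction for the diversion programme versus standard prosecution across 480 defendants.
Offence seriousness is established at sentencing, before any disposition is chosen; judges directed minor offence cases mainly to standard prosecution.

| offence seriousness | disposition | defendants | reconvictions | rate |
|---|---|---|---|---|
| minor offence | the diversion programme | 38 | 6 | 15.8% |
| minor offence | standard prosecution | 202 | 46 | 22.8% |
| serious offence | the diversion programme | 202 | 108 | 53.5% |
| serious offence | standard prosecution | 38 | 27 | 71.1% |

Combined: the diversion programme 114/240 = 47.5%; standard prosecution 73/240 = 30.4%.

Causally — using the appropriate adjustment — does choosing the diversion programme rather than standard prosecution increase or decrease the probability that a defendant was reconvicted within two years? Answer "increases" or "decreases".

decreases

Offence seriousness is set before the disposition has any effect — it is not caused by the disposition — and it independently drives the outcome. That makes it a confounder, so the causal comparison is within offence seriousness levels.
Within each level — minor offence: 15.8% vs 22.8%; serious offence: 53.5% vs 71.1% — the diversion programme is lower every time.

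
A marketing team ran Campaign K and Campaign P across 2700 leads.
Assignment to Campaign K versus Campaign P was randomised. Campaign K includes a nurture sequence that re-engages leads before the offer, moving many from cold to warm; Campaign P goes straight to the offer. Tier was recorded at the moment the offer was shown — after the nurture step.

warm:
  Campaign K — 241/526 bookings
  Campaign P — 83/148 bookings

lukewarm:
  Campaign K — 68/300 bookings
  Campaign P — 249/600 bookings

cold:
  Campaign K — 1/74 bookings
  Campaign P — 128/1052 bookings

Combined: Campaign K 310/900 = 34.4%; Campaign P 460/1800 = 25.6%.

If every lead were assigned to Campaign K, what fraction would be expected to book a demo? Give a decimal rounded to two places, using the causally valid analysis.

The engagement tier-specific comparison favours Campaign P throughout, but the pooled figures favour Campaign K. The question is whether to condition on engagement tier.
Because the campaign influences engagement tier, engagement tier is a post-treatment mediator, not a confounder. Stratifying on it would bias the estimate; the causal effect is the crude pooled difference.
So P(outcome | do(Campaign K)) is just the pooled rate for Campaign K: 310/900 = 0.344.

0.34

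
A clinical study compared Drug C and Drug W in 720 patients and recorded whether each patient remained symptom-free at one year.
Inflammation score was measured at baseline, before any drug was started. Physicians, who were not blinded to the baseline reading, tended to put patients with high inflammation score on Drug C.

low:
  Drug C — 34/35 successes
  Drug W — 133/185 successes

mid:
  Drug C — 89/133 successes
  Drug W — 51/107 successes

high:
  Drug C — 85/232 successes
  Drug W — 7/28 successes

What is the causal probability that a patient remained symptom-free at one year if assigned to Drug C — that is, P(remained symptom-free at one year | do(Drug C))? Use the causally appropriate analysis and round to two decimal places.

0.65

Drug C is higher inside every inflammation score stratum but Drug W is higher in aggregate. Whether to stratify depends on how inflammation score relates to the drug.
Inflammation score satisfies the back-door criterion: it is not a descendant of the drug, and it blocks the spurious path from drug to outcome. Adjusting for it (i.e., using the within-inflammation score rates) gives the causal effect.
Standardising Drug C to the population inflammation score mix: 0.306·34/35 + 0.333·89/133 + 0.361·85/232 = 0.652.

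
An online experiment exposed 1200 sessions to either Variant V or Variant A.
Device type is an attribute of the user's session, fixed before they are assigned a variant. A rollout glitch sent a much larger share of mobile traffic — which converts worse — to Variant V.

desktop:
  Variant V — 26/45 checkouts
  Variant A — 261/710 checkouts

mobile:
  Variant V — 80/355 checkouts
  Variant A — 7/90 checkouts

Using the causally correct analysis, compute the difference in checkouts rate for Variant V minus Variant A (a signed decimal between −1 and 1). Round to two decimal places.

Device type is set before the variant has any effect — it is not caused by the variant — and it independently drives the outcome. That makes it a confounder, so the causal comparison is within device type levels.
Adjusting over the population distribution of device type: 0.629·(0.578−0.368) + 0.371·(0.225−0.078) = +0.187.

+0.19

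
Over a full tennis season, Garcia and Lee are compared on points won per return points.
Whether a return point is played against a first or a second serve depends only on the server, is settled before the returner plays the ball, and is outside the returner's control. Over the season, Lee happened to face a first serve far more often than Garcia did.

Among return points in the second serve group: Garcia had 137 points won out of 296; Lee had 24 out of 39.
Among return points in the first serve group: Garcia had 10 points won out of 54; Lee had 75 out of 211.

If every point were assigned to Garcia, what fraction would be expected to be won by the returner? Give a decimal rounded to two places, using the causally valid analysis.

0.34

Serve type is set before the player has any effect — it is not caused by the player — and it independently drives the outcome. That makes it a confounder, so the causal comparison is within serve type levels.
Standardising Garcia to the population serve type mix: 0.558·137/296 + 0.442·10/54 = 0.340.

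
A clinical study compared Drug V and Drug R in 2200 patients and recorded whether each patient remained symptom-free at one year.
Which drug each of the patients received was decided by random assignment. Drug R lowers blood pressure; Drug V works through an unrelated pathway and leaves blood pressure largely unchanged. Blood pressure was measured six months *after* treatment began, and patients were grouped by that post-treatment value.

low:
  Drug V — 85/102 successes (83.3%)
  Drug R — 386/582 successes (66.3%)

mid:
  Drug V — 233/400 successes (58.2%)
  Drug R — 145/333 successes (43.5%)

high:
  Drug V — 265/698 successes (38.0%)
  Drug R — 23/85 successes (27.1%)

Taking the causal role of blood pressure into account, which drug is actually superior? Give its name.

Drug R

Within every blood pressure level Drug V has the higher rate, yet pooled Drug R does — Simpson's reversal.
The distribution of blood pressure is itself part of what the drug does — it is an intermediate outcome. Holding it fixed would remove that part of the effect; the total effect is the pooled difference.
Pooled: Drug V 48.6% vs Drug R 55.4%; Drug R is higher overall.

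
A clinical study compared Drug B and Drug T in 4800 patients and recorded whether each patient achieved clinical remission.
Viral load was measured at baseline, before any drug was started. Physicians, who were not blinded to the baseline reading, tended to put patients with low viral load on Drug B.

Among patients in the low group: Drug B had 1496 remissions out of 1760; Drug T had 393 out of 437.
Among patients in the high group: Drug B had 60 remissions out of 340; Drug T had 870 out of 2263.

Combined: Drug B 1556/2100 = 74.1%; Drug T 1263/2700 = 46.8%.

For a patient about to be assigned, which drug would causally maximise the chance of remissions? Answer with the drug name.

Drug T is higher inside every viral load stratum but Drug B is higher in aggregate. Whether to stratify depends on how viral load relates to the drug.
Here viral load is a common cause — it drives both which drug a case falls under and the outcome. The crude comparison mixes populations; the stratum-specific rates are the causally relevant ones.
Within each level — low: 85.0% vs 89.9%; high: 17.6% vs 38.4% — Drug T is higher every time.

Drug T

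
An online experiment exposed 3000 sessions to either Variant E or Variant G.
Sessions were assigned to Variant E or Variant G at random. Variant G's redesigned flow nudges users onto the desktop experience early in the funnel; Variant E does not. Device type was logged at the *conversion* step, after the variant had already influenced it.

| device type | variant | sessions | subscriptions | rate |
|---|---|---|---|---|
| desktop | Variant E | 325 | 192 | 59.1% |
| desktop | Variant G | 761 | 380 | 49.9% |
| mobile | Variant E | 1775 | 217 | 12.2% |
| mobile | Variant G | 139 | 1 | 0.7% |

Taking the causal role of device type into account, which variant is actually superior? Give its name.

Variant G

Device type lies on the pathway variant → device type → outcome, so adjusting for it blocks the indirect effect. For the total causal effect of variant, use the unadjusted pooled rates.
Pooled: Variant E 19.5% vs Variant G 42.3%; Variant G is higher overall.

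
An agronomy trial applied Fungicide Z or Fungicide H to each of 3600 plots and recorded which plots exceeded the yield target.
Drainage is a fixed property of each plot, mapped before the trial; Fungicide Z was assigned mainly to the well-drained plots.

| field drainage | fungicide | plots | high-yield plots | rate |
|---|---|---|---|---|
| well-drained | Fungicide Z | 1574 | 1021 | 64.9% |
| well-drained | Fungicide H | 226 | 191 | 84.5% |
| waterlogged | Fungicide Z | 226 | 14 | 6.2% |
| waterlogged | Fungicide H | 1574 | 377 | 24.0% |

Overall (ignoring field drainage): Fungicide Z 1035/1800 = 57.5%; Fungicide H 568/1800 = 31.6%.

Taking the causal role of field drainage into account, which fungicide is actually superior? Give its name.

Fungicide H

Nothing the fungicide does changes field drainage; the imbalance is an allocation artefact. With field drainage also predicting the outcome, the pooled figure is confounded, and the within-stratum comparison is the causal one.
Within each level — well-drained: 64.9% vs 84.5%; waterlogged: 6.2% vs 24.0% — Fungicide H is higher every time.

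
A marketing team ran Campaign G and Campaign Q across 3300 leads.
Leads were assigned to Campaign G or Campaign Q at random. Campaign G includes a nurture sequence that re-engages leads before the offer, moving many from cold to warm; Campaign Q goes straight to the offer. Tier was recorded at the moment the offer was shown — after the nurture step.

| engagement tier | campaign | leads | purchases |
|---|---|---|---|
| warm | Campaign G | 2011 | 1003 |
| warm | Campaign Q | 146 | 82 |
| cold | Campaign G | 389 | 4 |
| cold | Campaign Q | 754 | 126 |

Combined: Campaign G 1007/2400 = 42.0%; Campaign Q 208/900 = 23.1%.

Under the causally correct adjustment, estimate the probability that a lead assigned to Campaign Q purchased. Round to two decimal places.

0.23

Engagement tier is downstream of the campaign. One should not condition on a consequence of treatment, so the overall rates are the right comparison.
So P(outcome | do(Campaign Q)) is just the pooled rate for Campaign Q: 208/900 = 0.231.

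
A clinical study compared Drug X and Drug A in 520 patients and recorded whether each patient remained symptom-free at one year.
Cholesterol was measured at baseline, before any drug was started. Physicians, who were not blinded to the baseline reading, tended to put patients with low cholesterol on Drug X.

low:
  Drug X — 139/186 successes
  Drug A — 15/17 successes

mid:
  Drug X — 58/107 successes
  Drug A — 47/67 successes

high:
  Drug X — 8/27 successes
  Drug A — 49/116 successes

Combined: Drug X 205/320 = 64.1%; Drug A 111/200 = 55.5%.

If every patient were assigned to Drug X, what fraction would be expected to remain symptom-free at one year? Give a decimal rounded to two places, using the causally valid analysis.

0.55

Cholesterol differs across drugs for reasons unrelated to any effect of the drug itself, and it separately predicts the outcome — a classic confounder. We must compare within cholesterol levels.
Standardising Drug X to the population cholesterol mix: 0.390·139/186 + 0.335·58/107 + 0.275·8/27 = 0.555.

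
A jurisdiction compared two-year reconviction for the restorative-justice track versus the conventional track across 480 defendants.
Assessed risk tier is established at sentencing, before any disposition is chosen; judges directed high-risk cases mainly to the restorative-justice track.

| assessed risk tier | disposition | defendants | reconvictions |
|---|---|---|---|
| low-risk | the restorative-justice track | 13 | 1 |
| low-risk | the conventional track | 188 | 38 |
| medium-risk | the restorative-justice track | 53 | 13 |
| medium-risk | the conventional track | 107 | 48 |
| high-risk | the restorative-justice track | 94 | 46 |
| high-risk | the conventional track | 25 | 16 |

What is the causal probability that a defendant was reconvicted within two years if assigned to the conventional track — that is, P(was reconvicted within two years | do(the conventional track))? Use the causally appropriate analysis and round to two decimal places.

0.39

The imbalance in assessed risk tier arose from how defendants were allocated, not from anything the disposition did; and assessed risk tier independently affects the outcome. The pooled gap is confounded — condition on assessed risk tier.
Standardising the conventional track to the population assessed risk tier mix: 0.419·38/188 + 0.333·48/107 + 0.248·16/25 = 0.393.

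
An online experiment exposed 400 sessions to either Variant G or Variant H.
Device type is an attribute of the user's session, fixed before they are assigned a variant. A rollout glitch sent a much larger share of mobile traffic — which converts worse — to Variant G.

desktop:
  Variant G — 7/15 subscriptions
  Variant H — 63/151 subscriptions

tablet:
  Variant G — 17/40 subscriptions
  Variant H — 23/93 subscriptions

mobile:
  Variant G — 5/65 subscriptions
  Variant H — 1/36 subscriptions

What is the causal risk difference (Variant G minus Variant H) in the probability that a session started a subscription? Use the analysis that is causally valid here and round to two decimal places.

The device type-specific comparison favours Variant G throughout, but the pooled figures favour Variant H. The question is whether to condition on device type.
The imbalance in device type arose from how sessions were allocated, not from anything the variant did; and device type independently affects the outcome. The pooled gap is confounded — condition on device type.
Adjusting over the population distribution of device type: 0.415·(0.467−0.417) + 0.333·(0.425−0.247) + 0.253·(0.077−0.028) = +0.092.

+0.09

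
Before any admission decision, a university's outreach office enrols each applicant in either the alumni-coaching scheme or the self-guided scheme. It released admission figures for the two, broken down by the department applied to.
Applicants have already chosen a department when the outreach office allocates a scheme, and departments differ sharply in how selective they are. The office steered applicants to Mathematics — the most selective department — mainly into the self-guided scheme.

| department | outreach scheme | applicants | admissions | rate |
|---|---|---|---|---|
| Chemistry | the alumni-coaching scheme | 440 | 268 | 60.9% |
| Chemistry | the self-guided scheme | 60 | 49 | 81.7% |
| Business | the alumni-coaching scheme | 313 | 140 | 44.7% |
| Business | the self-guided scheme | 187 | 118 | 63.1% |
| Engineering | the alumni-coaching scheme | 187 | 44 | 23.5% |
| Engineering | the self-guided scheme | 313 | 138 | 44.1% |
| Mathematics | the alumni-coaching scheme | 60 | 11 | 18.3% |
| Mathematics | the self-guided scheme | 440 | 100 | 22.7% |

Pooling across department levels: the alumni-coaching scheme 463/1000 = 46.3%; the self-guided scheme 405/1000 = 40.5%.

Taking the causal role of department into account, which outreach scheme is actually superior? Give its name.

the self-guided scheme

the self-guided scheme is higher inside every department stratum but the alumni-coaching scheme is higher in aggregate. Whether to stratify depends on how department relates to the outreach scheme.
Department differs across outreach schemes for reasons unrelated to any effect of the outreach scheme itself, and it separately predicts the outcome — a classic confounder. We must compare within department levels.
Within each level — Chemistry: 60.9% vs 81.7%; Business: 44.7% vs 63.1%; Engineering: 23.5% vs 44.1%; Mathematics: 18.3% vs 22.7% — the self-guided scheme is higher every time.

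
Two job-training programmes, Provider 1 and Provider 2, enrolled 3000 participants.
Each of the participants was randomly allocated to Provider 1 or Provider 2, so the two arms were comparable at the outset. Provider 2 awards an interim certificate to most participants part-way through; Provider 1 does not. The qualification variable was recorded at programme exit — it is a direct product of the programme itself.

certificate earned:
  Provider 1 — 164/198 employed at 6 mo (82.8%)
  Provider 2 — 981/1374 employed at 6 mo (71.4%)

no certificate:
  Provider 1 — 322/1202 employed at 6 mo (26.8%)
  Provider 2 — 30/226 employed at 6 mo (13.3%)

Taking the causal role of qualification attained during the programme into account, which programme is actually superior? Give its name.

Qualification attained during the programme here is a post-treatment variable shaped by the programme; conditioning on it would introduce bias rather than remove it. The overall comparison is the causal one.
Pooled: Provider 1 34.7% vs Provider 2 63.2%; Provider 2 is higher overall.

Provider 2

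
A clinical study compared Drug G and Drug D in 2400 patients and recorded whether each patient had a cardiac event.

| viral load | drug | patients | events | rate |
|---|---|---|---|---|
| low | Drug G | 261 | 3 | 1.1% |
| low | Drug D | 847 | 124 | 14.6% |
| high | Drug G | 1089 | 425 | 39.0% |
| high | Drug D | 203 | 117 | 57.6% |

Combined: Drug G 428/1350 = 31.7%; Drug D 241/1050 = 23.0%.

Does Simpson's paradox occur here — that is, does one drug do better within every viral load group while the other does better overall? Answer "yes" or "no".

Within each viral load level (low 1.1% vs 14.6%; high 39.0% vs 57.6%), Drug G has the lower rate every time. Pooled: 31.7% vs 23.0% — Drug D has the lower rate overall. The two comparisons disagree.

yes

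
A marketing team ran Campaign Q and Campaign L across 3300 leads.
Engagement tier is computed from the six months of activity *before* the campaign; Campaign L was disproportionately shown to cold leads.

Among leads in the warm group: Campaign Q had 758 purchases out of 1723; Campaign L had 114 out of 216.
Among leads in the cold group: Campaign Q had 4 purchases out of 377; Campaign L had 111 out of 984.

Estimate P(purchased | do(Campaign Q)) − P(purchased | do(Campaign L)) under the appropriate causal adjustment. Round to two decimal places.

Since engagement tier is a pre-existing factor (not a product of the campaign) and it affects the outcome on its own, it is a confounder. The stratified rates, not the pooled rate, identify the causal effect.
Adjusting over the population distribution of engagement tier: 0.588·(0.440−0.528) + 0.412·(0.011−0.113) = -0.094.

-0.09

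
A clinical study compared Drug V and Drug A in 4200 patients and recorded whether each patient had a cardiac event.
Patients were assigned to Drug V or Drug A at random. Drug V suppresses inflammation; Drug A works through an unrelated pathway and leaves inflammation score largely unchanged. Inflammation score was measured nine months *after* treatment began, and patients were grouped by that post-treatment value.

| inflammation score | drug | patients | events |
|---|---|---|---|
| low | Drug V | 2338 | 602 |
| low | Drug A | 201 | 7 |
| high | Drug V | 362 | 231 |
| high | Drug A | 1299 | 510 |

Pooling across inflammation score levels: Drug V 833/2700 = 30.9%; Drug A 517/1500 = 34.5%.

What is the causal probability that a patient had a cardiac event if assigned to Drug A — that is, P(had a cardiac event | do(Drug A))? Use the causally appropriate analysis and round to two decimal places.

The stratified and pooled comparisons disagree (Drug A wins within each inflammation score; Drug V wins overall), so the answer turns on the causal role of inflammation score.
Stratifying would compare drugs among patients the drugs themselves sorted into inflammation score groups — a form of selection on an intermediate. The unconditioned pooled rates give the total causal effect.
So P(outcome | do(Drug A)) is just the pooled rate for Drug A: 517/1500 = 0.345.

0.34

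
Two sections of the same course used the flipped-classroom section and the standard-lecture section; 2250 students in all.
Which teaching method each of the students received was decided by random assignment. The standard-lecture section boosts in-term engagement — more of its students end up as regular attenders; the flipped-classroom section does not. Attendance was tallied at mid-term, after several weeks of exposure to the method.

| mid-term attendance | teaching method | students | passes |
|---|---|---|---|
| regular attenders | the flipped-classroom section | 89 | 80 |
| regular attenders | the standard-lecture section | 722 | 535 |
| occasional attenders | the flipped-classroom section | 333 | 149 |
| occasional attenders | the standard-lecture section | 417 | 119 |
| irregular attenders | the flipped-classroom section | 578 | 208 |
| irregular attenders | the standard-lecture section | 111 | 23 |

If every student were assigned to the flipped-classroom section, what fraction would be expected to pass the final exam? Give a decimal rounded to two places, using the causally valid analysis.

the flipped-classroom section is higher inside every mid-term attendance stratum but the standard-lecture section is higher in aggregate. Whether to stratify depends on how mid-term attendance relates to the teaching method.
Because the teaching method influences mid-term attendance, mid-term attendance is a post-treatment mediator, not a confounder. Stratifying on it would bias the estimate; the causal effect is the crude pooled difference.
So P(outcome | do(the flipped-classroom section)) is just the pooled rate for the flipped-classroom section: 437/1000 = 0.437.

0.44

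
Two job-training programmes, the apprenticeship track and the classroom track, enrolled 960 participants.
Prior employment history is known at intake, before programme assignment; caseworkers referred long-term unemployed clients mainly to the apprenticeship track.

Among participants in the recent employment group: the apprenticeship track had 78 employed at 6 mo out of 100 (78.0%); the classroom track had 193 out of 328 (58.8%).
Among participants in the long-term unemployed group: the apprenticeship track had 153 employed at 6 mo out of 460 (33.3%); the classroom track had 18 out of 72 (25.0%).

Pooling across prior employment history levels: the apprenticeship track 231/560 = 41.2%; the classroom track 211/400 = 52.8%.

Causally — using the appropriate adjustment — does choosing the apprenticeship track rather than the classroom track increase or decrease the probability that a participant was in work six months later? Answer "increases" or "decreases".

The stratified and pooled comparisons disagree (the apprenticeship track wins within each prior employment history; the classroom track wins overall), so the answer turns on the causal role of prior employment history.
Prior employment history satisfies the back-door criterion: it is not a descendant of the programme, and it blocks the spurious path from programme to outcome. Adjusting for it (i.e., using the within-prior employment history rates) gives the causal effect.
Within each level — recent employment: 78.0% vs 58.8%; long-term unemployed: 33.3% vs 25.0% — the apprenticeship track is higher every time.

increases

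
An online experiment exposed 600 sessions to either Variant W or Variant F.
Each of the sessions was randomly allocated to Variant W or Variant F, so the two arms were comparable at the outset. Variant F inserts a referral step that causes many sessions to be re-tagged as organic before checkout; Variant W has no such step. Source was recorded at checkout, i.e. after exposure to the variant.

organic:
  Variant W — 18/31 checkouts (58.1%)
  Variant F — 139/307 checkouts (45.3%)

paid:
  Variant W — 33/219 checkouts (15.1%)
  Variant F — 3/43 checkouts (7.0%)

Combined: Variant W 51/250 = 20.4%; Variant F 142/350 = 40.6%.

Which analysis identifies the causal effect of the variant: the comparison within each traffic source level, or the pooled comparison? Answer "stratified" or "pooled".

The traffic source-specific comparison favours Variant W throughout, but the pooled figures favour Variant F. The question is whether to condition on traffic source.
Because the variant influences traffic source, traffic source is a post-treatment mediator, not a confounder. Stratifying on it would bias the estimate; the causal effect is the crude pooled difference.
Pooled: Variant W 20.4% vs Variant F 40.6%; Variant F is higher overall.

pooled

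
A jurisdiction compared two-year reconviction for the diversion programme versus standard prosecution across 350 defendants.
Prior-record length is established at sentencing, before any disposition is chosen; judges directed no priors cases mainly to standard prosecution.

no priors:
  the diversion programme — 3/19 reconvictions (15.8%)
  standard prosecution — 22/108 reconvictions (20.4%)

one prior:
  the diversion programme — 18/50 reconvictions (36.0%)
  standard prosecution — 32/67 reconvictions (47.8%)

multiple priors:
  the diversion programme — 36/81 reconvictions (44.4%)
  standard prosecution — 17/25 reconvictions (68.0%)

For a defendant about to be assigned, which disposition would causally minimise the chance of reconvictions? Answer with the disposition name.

the diversion programme

Prior-record length differs across dispositions for reasons unrelated to any effect of the disposition itself, and it separately predicts the outcome — a classic confounder. We must compare within prior-record length levels.
Within each level — no priors: 15.8% vs 20.4%; one prior: 36.0% vs 47.8%; multiple priors: 44.4% vs 68.0% — the diversion programme is lower every time.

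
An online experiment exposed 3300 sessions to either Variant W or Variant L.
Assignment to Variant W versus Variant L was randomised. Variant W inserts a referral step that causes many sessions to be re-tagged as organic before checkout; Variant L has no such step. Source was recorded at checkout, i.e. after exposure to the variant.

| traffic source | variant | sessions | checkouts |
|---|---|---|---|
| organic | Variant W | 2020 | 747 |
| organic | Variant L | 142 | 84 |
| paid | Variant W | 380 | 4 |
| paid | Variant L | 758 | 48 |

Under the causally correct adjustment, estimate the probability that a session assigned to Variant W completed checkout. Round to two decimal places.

Variant L is higher inside every traffic source stratum but Variant W is higher in aggregate. Whether to stratify depends on how traffic source relates to the variant.
Stratifying would compare variants among sessions the variants themselves sorted into traffic source groups — a form of selection on an intermediate. The unconditioned pooled rates give the total causal effect.
So P(outcome | do(Variant W)) is just the pooled rate for Variant W: 751/2400 = 0.313.

0.31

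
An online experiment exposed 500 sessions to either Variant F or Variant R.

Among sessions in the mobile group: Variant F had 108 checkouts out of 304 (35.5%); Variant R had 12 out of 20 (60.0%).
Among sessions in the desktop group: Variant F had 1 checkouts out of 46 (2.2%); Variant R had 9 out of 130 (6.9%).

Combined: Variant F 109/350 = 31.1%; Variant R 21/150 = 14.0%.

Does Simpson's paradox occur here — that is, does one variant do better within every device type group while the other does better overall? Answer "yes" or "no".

yes

Within each device type level (mobile 35.5% vs 60.0%; desktop 2.2% vs 6.9%), Variant R has the higher rate every time. Pooled: 31.1% vs 14.0% — Variant F has the higher rate overall. The two comparisons disagree.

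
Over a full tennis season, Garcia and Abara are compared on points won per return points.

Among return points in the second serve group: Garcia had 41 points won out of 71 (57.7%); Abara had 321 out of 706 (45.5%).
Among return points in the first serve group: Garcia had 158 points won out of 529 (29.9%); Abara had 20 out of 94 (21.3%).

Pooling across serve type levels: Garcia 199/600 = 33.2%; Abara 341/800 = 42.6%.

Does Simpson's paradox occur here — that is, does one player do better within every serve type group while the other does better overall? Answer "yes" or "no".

Within each serve type level (second serve 57.7% vs 45.5%; first serve 29.9% vs 21.3%), Garcia has the higher rate every time. Pooled: 33.2% vs 42.6% — Abara has the higher rate overall. The two comparisons disagree.

yes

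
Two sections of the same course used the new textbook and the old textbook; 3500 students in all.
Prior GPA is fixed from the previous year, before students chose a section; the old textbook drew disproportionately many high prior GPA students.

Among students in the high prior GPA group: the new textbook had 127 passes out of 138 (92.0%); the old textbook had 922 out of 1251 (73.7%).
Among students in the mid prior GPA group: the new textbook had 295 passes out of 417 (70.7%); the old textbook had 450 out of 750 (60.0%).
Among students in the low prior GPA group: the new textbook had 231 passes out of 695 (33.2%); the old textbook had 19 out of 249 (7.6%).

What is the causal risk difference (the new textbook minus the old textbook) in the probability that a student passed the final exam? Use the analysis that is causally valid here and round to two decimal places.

the new textbook is higher inside every prior GPA band stratum but the old textbook is higher in aggregate. Whether to stratify depends on how prior GPA band relates to the teaching method.
Prior GPA band differs across teaching methods for reasons unrelated to any effect of the teaching method itself, and it separately predicts the outcome — a classic confounder. We must compare within prior GPA band levels.
Adjusting over the population distribution of prior GPA band: 0.397·(0.920−0.737) + 0.333·(0.707−0.600) + 0.270·(0.332−0.076) = +0.178.

+0.18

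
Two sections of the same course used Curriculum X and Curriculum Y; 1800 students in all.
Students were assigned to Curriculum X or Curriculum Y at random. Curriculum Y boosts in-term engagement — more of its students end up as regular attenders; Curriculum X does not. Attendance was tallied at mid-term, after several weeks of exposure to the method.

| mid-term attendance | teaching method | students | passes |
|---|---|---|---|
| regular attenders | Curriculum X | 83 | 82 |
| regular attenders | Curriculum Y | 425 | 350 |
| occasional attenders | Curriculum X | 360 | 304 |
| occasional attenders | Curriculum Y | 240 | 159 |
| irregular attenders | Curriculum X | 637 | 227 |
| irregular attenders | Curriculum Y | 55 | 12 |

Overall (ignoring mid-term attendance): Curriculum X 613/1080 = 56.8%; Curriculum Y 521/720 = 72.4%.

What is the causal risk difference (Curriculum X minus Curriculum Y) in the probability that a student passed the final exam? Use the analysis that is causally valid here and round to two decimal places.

The distribution of mid-term attendance is itself part of what the teaching method does — it is an intermediate outcome. Holding it fixed would remove that part of the effect; the total effect is the pooled difference.
The causal difference is the pooled difference: 0.568 − 0.724 = -0.156.

-0.16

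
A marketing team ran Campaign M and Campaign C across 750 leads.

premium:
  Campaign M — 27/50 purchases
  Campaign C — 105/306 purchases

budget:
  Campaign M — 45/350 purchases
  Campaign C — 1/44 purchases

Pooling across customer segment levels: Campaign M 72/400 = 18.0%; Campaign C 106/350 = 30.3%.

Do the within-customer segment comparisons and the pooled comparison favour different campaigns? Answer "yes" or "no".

yes

Within each customer segment level (premium 54.0% vs 34.3%; budget 12.9% vs 2.3%), Campaign M has the higher rate every time. Pooled: 18.0% vs 30.3% — Campaign C has the higher rate overall. The two comparisons disagree.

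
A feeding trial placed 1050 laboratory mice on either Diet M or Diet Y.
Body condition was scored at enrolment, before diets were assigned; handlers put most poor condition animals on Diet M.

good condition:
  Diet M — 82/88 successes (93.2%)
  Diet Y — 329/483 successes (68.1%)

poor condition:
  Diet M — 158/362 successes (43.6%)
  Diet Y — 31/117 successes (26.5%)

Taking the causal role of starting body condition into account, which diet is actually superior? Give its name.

The starting body condition-specific comparison favours Diet M throughout, but the pooled figures favour Diet Y. The question is whether to condition on starting body condition.
Starting body condition satisfies the back-door criterion: it is not a descendant of the diet, and it blocks the spurious path from diet to outcome. Adjusting for it (i.e., using the within-starting body condition rates) gives the causal effect.
Within each level — good condition: 93.2% vs 68.1%; poor condition: 43.6% vs 26.5% — Diet M is higher every time.

Diet M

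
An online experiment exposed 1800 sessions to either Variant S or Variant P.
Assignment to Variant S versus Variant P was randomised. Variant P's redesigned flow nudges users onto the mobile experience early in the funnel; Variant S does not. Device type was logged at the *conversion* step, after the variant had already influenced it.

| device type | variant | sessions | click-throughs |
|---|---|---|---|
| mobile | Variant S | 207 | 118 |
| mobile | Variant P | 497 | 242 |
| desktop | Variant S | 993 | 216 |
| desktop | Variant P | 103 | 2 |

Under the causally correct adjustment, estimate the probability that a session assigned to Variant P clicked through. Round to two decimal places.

Device type lies on the pathway variant → device type → outcome, so adjusting for it blocks the indirect effect. For the total causal effect of variant, use the unadjusted pooled rates.
So P(outcome | do(Variant P)) is just the pooled rate for Variant P: 244/600 = 0.407.

0.41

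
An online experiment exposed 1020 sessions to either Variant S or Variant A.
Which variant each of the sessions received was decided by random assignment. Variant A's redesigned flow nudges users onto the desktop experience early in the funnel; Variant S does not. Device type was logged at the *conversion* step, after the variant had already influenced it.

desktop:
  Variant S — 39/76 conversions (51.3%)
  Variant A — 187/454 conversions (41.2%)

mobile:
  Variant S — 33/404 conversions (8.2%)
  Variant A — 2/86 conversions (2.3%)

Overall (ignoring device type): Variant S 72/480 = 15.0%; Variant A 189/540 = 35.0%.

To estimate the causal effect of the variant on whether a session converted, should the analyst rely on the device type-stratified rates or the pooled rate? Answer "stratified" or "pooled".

pooled

The stratified and pooled comparisons disagree (Variant S wins within each device type; Variant A wins overall), so the answer turns on the causal role of device type.
Device type here is a post-treatment variable shaped by the variant; conditioning on it would introduce bias rather than remove it. The overall comparison is the causal one.
Pooled: Variant S 15.0% vs Variant A 35.0%; Variant A is higher overall.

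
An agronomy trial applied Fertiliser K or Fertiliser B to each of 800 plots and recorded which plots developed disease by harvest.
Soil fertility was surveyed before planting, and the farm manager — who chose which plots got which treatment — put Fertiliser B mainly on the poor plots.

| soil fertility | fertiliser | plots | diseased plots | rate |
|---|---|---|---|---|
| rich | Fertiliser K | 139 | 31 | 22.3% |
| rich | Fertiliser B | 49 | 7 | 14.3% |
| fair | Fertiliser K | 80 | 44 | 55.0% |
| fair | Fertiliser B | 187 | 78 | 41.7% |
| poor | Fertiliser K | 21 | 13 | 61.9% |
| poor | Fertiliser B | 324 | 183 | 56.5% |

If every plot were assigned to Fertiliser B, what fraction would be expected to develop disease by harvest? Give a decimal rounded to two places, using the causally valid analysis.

The soil fertility-specific comparison favours Fertiliser B throughout, but the pooled figures favour Fertiliser K. The question is whether to condition on soil fertility.
Since soil fertility is a pre-existing factor (not a product of the fertiliser) and it affects the outcome on its own, it is a confounder. The stratified rates, not the pooled rate, identify the causal effect.
Standardising Fertiliser B to the population soil fertility mix: 0.235·7/49 + 0.334·78/187 + 0.431·183/324 = 0.416.

0.42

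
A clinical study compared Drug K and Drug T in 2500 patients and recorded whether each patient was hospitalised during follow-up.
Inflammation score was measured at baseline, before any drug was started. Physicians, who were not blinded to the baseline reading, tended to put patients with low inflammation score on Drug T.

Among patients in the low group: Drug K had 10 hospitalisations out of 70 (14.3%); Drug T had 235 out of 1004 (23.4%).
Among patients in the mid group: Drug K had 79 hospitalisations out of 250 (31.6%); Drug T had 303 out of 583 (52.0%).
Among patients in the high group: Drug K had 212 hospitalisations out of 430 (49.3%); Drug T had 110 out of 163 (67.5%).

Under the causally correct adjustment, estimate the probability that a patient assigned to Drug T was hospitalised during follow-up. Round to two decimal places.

0.43

Inflammation score is set before the drug has any effect — it is not caused by the drug — and it independently drives the outcome. That makes it a confounder, so the causal comparison is within inflammation score levels.
Standardising Drug T to the population inflammation score mix: 0.430·235/1004 + 0.333·303/583 + 0.237·110/163 = 0.434.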